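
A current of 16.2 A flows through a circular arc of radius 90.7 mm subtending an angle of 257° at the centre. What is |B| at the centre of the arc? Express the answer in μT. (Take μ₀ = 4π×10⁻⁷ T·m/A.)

The Biot–Savart field of a circular arc at its centre is B = μ₀Iφ/(4πR), with φ = 4.485 rad.
B = (4π×10⁻⁷ × 16.2 × 4.485) / (4π × 0.0907) = 8.01×10⁻⁵ T.

B ≈ 80.1 μT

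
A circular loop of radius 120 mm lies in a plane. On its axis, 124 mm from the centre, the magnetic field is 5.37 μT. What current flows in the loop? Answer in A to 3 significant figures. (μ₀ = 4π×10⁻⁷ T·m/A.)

On the axis of a loop, B = μ₀IR²/[2(R²+z²)^(3/2)], so I = 2B(R²+z²)^(3/2)/(μ₀R²).
R² + z² = 0.0144 + 0.01538 = 0.02978 m²; raised to 3/2 gives 5.14×10⁻³ m³.
I = 2 × 5.37×10⁻⁶ × 5.14×10⁻³ / (1.26×10⁻⁶ × 0.0144) = 3.05 A.

I ≈ 3.05 A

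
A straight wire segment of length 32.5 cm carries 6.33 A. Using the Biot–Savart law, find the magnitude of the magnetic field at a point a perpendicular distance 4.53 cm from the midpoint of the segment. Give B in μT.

B ≈ 26.9 μT

For a finite straight segment, B = (μ₀I/4πd)(sinθ₁ + sinθ₂), where θ₁, θ₂ are the angles from the perpendicular to each end.
The perpendicular from the point meets the wire at its midpoint, so each end is L/2 = 0.1625 m away along the wire.
sinθ₁ = 0.1625/√(0.1625²+0.0453²) = 0.9633; sinθ₂ = 0.1625/√(0.1625²+0.0453²) = 0.9633.
B = (4π×10⁻⁷ × 6.33) / (4π × 0.0453) × (0.9633 + 0.9633) = 2.69×10⁻⁵ T.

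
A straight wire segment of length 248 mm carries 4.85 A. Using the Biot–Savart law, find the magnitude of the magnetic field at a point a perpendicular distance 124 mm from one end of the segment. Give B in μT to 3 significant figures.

B ≈ 3.50 μT

For a finite straight segment, B = (μ₀I/4πd)(sinθ₁ + sinθ₂), where θ₁, θ₂ are the angles from the perpendicular to each end.
The perpendicular foot is at one end, so the two end-offsets along the wire are 0 and L = 0.248 m.
sinθ₁ = 0/√(0²+0.124²) = 0.0000; sinθ₂ = 0.248/√(0.248²+0.124²) = 0.8944.
B = (4π×10⁻⁷ × 4.85) / (4π × 0.124) × (0.0000 + 0.8944) = 3.50×10⁻⁶ T.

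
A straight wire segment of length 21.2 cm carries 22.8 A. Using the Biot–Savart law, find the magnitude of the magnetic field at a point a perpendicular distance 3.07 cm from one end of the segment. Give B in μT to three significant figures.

B ≈ 73.5 μT

For a finite straight segment, B = (μ₀I/4πd)(sinθ₁ + sinθ₂), where θ₁, θ₂ are the angles from the perpendicular to each end.
The perpendicular foot is at one end, so the two end-offsets along the wire are 0 and L = 0.212 m.
sinθ₁ = 0/√(0²+0.0307²) = 0.0000; sinθ₂ = 0.212/√(0.212²+0.0307²) = 0.9897.
B = (4π×10⁻⁷ × 22.8) / (4π × 0.0307) × (0.0000 + 0.9897) = 7.35×10⁻⁵ T.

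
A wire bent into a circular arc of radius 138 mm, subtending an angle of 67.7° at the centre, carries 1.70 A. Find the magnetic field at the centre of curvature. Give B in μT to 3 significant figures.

The Biot–Savart field of a circular arc at its centre is B = μ₀Iφ/(4πR), with φ = 1.182 rad.
B = (4π×10⁻⁷ × 1.70 × 1.182) / (4π × 0.138) = 1.46×10⁻⁶ T.

B ≈ 1.46 μT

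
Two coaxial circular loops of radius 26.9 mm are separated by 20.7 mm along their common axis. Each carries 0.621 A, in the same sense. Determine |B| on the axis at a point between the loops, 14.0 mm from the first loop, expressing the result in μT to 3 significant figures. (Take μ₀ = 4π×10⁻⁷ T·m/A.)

Each loop contributes B = μ₀IR²/[2(R²+z²)^(3/2)] on the axis, with z measured from that loop.
Loop 1 (z = 0.014 m): B₁ = 1.01×10⁻⁵ T. Loop 2 (z = 0.0067 m): B₂ = 1.33×10⁻⁵ T.
The fields add: B = B₁ + B₂ = 2.34×10⁻⁵ T.

B ≈ 23.4 μT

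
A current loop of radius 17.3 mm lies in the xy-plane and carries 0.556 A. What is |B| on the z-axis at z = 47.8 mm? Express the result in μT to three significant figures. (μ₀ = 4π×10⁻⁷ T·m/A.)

B ≈ 0.796 μT

On the axis of a circular loop, B = μ₀IR² / [2(R²+z²)^(3/2)].
R² + z² = (0.0173)² + (0.0478)² = 0.002584 m², and (R²+z²)^(3/2) = 1.31×10⁻⁴ m³.
B = (4π×10⁻⁷ × 0.556 × 0.0002993) / (2 × 1.31×10⁻⁴) = 7.96×10⁻⁷ T.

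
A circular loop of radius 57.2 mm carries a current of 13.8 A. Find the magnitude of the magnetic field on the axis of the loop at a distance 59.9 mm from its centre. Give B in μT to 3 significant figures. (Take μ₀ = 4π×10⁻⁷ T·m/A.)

B ≈ 49.9 μT

On the axis of a circular loop, B = μ₀IR² / [2(R²+z²)^(3/2)].
R² + z² = (0.0572)² + (0.0599)² = 0.00686 m², and (R²+z²)^(3/2) = 5.68×10⁻⁴ m³.
B = (4π×10⁻⁷ × 13.8 × 0.003272) / (2 × 5.68×10⁻⁴) = 4.99×10⁻⁵ T.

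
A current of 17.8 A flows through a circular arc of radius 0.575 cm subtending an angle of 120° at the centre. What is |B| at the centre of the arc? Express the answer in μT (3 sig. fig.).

B ≈ 648 μT

The Biot–Savart field of a circular arc at its centre is B = μ₀Iφ/(4πR), with φ = 2.094 rad.
B = (4π×10⁻⁷ × 17.8 × 2.094) / (4π × 0.00575) = 6.48×10⁻⁴ T.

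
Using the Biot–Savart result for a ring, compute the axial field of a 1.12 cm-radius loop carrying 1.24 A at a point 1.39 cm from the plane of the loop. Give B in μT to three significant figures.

B ≈ 17.2 μT

On the axis of a circular loop, B = μ₀IR² / [2(R²+z²)^(3/2)].
R² + z² = (0.0112)² + (0.0139)² = 0.0003187 m², and (R²+z²)^(3/2) = 5.69×10⁻⁶ m³.
B = (4π×10⁻⁷ × 1.24 × 0.0001254) / (2 × 5.69×10⁻⁶) = 1.72×10⁻⁵ T.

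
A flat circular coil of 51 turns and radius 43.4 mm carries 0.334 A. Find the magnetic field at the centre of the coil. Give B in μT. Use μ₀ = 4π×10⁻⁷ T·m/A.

B ≈ 247 μT

For an N-turn flat coil, B = Nμ₀I/(2R) with R = 0.0434 m.
B = 51 × 4.84×10⁻⁶ T = 2.47×10⁻⁴ T.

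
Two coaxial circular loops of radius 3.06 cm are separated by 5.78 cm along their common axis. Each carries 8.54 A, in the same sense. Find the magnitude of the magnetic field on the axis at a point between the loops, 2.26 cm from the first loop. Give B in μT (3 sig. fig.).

B ≈ 141 μT

Each loop contributes B = μ₀IR²/[2(R²+z²)^(3/2)] on the axis, with z measured from that loop.
Loop 1 (z = 0.0226 m): B₁ = 9.13×10⁻⁵ T. Loop 2 (z = 0.0352 m): B₂ = 4.95×10⁻⁵ T.
The fields add: B = B₁ + B₂ = 1.41×10⁻⁴ T.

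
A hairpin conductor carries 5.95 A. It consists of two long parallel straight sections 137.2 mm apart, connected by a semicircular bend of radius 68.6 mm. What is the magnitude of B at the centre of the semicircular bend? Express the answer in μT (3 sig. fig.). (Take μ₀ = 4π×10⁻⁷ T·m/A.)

The semicircular arc contributes B_arc = μ₀I·π/(4πR) = μ₀I/(4R) = 2.72×10⁻⁵ T.
Each semi-infinite lead is at perpendicular distance R = 0.0686 m from the centre, with the perpendicular foot at its near end, so it contributes μ₀I/(4πR); both point the same way, together 1.73×10⁻⁵ T.
Arc and leads all point the same direction: B = 2.72×10⁻⁵ + 1.73×10⁻⁵ = 4.46×10⁻⁵ T.

B ≈ 44.6 μT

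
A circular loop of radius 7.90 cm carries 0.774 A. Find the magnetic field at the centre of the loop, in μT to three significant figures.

At the centre of a circular loop the Biot–Savart law gives B = μ₀I/(2R).
B = (4π×10⁻⁷ × 0.774) / (2 × 0.079) = 6.16×10⁻⁶ T.

B ≈ 6.16 μT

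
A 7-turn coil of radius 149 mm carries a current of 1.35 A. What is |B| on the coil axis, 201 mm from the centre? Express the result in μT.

For an N-turn flat coil, B = Nμ₀IR²/[2(R²+z²)^(3/2)] with R = 0.149 m, z = 0.201 m.
B = 7 × 1.20×10⁻⁶ T = 8.42×10⁻⁶ T.

B ≈ 8.42 μT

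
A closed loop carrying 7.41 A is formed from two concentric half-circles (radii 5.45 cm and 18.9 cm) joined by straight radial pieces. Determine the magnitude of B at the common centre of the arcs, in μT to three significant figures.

The radial connectors point toward the centre, so dl × r̂ = 0 and they contribute nothing.
Each semicircle gives μ₀I/(4R): inner arc 4.27×10⁻⁵ T, outer arc 1.23×10⁻⁵ T.
The two arcs carry current in opposite angular senses, so their fields oppose: B = |4.27×10⁻⁵ − 1.23×10⁻⁵| = 3.04×10⁻⁵ T.

B ≈ 30.4 μT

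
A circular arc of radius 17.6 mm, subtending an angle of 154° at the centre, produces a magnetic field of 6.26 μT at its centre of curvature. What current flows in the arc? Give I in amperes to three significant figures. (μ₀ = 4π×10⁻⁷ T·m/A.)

I ≈ 0.410 A

For a circular arc, B = μ₀Iφ/(4πR) with φ in radians; here φ = 2.688 rad.
So I = 4πRB/(μ₀φ) = 4π × 0.0176 × 6.26×10⁻⁶ / (4π×10⁻⁷ × 2.688) = 0.410 A.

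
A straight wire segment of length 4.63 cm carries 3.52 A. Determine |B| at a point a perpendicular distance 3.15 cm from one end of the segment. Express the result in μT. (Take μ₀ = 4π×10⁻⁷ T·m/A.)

For a finite straight segment, B = (μ₀I/4πd)(sinθ₁ + sinθ₂), where θ₁, θ₂ are the angles from the perpendicular to each end.
The perpendicular foot is at one end, so the two end-offsets along the wire are 0 and L = 0.0463 m.
sinθ₁ = 0/√(0²+0.0315²) = 0.0000; sinθ₂ = 0.0463/√(0.0463²+0.0315²) = 0.8268.
B = (4π×10⁻⁷ × 3.52) / (4π × 0.0315) × (0.0000 + 0.8268) = 9.24×10⁻⁶ T.

B ≈ 9.24 μT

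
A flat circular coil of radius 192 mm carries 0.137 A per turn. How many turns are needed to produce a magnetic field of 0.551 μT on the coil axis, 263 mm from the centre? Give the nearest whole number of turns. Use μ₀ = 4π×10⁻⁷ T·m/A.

For an N-turn coil, B = Nμ₀IR²/[2(R²+z²)^(3/2)]. A single turn gives B₁ = 9.19×10⁻⁸ T with R = 0.192 m, z = 0.263 m.
N = B/B₁ = 5.51×10⁻⁷ / 9.19×10⁻⁸ = 6.00.

N = 6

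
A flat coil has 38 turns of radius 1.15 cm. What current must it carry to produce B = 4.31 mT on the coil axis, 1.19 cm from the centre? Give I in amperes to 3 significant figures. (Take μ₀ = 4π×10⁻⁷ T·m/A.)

For an N-turn coil, B = Nμ₀IR²/[2(R²+z²)^(3/2)] with R = 0.0115 m, z = 0.0119 m, so I = 2B(R²+z²)^(3/2)/(Nμ₀R²) = 2 × 4.31×10⁻³ × 4.53×10⁻⁶ / (38 × 4π×10⁻⁷ × 0.0001322) = 6.19 A.

I ≈ 6.19 A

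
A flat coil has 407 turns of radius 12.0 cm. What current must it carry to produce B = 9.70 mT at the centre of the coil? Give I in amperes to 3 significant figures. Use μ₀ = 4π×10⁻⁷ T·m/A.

I ≈ 4.55 A

For an N-turn coil, B = Nμ₀I/(2R) with R = 0.12 m, so I = 2RB/(Nμ₀) = 2 × 0.12 × 9.70×10⁻³ / (407 × 4π×10⁻⁷) = 4.55 A.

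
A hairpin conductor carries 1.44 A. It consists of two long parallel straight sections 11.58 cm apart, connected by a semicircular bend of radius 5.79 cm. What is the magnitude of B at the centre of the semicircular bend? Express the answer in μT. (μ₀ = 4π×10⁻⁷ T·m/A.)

B ≈ 12.8 μT

The semicircular arc contributes B_arc = μ₀I·π/(4πR) = μ₀I/(4R) = 7.81×10⁻⁶ T.
Each semi-infinite lead is at perpendicular distance R = 0.0579 m from the centre, with the perpendicular foot at its near end, so it contributes μ₀I/(4πR); both point the same way, together 4.97×10⁻⁶ T.
Arc and leads all point the same direction: B = 7.81×10⁻⁶ + 4.97×10⁻⁶ = 1.28×10⁻⁵ T.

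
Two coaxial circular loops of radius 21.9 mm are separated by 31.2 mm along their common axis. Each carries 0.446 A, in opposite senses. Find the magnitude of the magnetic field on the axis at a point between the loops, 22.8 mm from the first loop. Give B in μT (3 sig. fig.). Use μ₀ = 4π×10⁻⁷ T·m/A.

B ≈ 6.16 μT

Each loop contributes B = μ₀IR²/[2(R²+z²)^(3/2)] on the axis, with z measured from that loop.
Loop 1 (z = 0.0228 m): B₁ = 4.25×10⁻⁶ T. Loop 2 (z = 0.0084 m): B₂ = 1.04×10⁻⁵ T.
The fields oppose: B = |B₁ − B₂| = 6.16×10⁻⁶ T.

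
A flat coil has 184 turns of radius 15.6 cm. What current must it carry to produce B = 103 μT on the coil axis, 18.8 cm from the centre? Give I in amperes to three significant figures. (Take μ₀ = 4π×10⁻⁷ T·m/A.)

For an N-turn coil, B = Nμ₀IR²/[2(R²+z²)^(3/2)] with R = 0.156 m, z = 0.188 m, so I = 2B(R²+z²)^(3/2)/(Nμ₀R²) = 2 × 1.03×10⁻⁴ × 1.46×10⁻² / (184 × 4π×10⁻⁷ × 0.02434) = 0.534 A.

I ≈ 0.534 A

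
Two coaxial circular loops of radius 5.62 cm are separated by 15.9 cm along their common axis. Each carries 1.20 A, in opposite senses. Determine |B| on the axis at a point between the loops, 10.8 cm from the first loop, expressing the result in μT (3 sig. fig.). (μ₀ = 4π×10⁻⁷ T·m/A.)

Each loop contributes B = μ₀IR²/[2(R²+z²)^(3/2)] on the axis, with z measured from that loop.
Loop 1 (z = 0.108 m): B₁ = 1.32×10⁻⁶ T. Loop 2 (z = 0.051 m): B₂ = 5.45×10⁻⁶ T.
The fields oppose: B = |B₁ − B₂| = 4.13×10⁻⁶ T.

B ≈ 4.13 μT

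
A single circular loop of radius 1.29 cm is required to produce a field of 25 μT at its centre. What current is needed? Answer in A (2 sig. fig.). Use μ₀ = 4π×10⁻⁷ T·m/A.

At the centre of a circular loop B = μ₀I/(2R), so I = 2RB/μ₀.
With R = 0.0129 m, I = 2 × 0.0129 × 2.50×10⁻⁵ / (4π×10⁻⁷) = 0.513 A.

I ≈ 0.51 A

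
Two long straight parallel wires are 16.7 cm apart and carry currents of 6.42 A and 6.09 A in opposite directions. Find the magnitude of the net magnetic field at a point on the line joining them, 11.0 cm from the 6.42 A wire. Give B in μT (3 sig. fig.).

B ≈ 33.0 μT

Each long wire gives B = μ₀I/(2πd). Distances are d₁ = 0.11 m and d₂ = 0.057 m.
B₁ = 1.17×10⁻⁵ T, B₂ = 2.14×10⁻⁵ T.
Between antiparallel currents both contributions point the same way, so they add. B = B₁ + B₂ = 1.17×10⁻⁵ + 2.14×10⁻⁵ = 3.30×10⁻⁵ T.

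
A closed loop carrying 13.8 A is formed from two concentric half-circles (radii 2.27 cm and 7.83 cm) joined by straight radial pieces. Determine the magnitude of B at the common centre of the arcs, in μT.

B ≈ 136 μT

The radial connectors point toward the centre, so dl × r̂ = 0 and they contribute nothing.
Each semicircle gives μ₀I/(4R): inner arc 1.91×10⁻⁴ T, outer arc 5.54×10⁻⁵ T.
The two arcs carry current in opposite angular senses, so their fields oppose: B = |1.91×10⁻⁴ − 5.54×10⁻⁵| = 1.36×10⁻⁴ T.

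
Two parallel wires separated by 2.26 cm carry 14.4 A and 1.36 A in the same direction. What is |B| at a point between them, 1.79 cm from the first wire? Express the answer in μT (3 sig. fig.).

Each long wire gives B = μ₀I/(2πd). Distances are d₁ = 0.0179 m and d₂ = 0.0047 m.
B₁ = 1.61×10⁻⁴ T, B₂ = 5.79×10⁻⁵ T.
Between parallel currents the two contributions point in opposite directions, so they subtract. B = |B₁ − B₂| = |1.61×10⁻⁴ − 5.79×10⁻⁵| = 1.03×10⁻⁴ T.

B ≈ 103 μT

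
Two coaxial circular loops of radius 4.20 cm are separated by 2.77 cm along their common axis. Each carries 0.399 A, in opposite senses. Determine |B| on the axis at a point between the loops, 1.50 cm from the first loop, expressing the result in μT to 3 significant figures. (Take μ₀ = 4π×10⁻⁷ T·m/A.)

B ≈ 0.249 μT

Each loop contributes B = μ₀IR²/[2(R²+z²)^(3/2)] on the axis, with z measured from that loop.
Loop 1 (z = 0.015 m): B₁ = 4.99×10⁻⁶ T. Loop 2 (z = 0.0127 m): B₂ = 5.23×10⁻⁶ T.
The fields oppose: B = |B₁ − B₂| = 2.49×10⁻⁷ T.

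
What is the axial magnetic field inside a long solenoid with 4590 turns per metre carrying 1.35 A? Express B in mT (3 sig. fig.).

B ≈ 7.79 mT

Inside a long solenoid, B = μ₀nI with n = 4590 turns/m.
B = 4π×10⁻⁷ × 4590 × 1.35 = 7.79×10⁻³ T.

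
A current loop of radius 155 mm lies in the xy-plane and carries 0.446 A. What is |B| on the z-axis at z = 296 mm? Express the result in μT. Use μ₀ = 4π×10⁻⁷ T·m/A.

B ≈ 0.180 μT

On the axis of a circular loop, B = μ₀IR² / [2(R²+z²)^(3/2)].
R² + z² = (0.155)² + (0.296)² = 0.1116 m², and (R²+z²)^(3/2) = 3.73×10⁻² m³.
B = (4π×10⁻⁷ × 0.446 × 0.02403) / (2 × 3.73×10⁻²) = 1.80×10⁻⁷ T.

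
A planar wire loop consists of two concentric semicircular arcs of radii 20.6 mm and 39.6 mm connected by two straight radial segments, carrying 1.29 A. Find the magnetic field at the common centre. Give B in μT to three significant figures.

B ≈ 9.44 μT

The radial connectors point toward the centre, so dl × r̂ = 0 and they contribute nothing.
Each semicircle gives μ₀I/(4R): inner arc 1.97×10⁻⁵ T, outer arc 1.02×10⁻⁵ T.
The two arcs carry current in opposite angular senses, so their fields oppose: B = |1.97×10⁻⁵ − 1.02×10⁻⁵| = 9.44×10⁻⁶ T.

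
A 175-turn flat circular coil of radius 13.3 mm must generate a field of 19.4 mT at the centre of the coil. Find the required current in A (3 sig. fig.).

For an N-turn coil, B = Nμ₀I/(2R) with R = 0.0133 m, so I = 2RB/(Nμ₀) = 2 × 0.0133 × 1.94×10⁻² / (175 × 4π×10⁻⁷) = 2.35 A.

I ≈ 2.35 A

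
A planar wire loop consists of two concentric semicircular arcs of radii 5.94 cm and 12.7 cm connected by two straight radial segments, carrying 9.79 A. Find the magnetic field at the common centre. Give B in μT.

The radial connectors point toward the centre, so dl × r̂ = 0 and they contribute nothing.
Each semicircle gives μ₀I/(4R): inner arc 5.18×10⁻⁵ T, outer arc 2.42×10⁻⁵ T.
The two arcs carry current in opposite angular senses, so their fields oppose: B = |5.18×10⁻⁵ − 2.42×10⁻⁵| = 2.76×10⁻⁵ T.

B ≈ 27.6 μT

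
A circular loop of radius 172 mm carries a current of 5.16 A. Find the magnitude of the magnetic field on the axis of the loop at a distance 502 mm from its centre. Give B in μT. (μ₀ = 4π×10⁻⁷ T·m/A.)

B ≈ 0.642 μT

On the axis of a circular loop, B = μ₀IR² / [2(R²+z²)^(3/2)].
R² + z² = (0.172)² + (0.502)² = 0.2816 m², and (R²+z²)^(3/2) = 0.149 m³.
B = (4π×10⁻⁷ × 5.16 × 0.02958) / (2 × 0.149) = 6.42×10⁻⁷ T.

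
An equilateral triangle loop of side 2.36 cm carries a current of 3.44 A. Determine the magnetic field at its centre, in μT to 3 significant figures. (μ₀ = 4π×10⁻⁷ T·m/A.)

Each side is a finite straight segment at perpendicular distance d = a/(2 tan(π/3)) = 0.006813 m from the centre, with end-angles ±π/3.
One side contributes B₁ = (μ₀I/4πd)·2 sin(π/3) = 8.75×10⁻⁵ T.
All 3 sides add in the same direction: B = 3 × 8.75×10⁻⁵ = 2.62×10⁻⁴ T.

B ≈ 262 μT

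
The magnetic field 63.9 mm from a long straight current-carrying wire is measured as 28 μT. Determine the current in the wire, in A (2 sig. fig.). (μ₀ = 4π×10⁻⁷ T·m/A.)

I ≈ 8.9 A

For a long straight wire B = μ₀I/(2πd), so I = 2πdB/μ₀.
I = 2π × 0.0639 × 2.80×10⁻⁵ / (4π×10⁻⁷) = 8.95 A.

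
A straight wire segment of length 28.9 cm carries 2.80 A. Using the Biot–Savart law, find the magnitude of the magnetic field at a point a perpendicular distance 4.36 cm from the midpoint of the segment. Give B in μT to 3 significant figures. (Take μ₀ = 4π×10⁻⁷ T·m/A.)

For a finite straight segment, B = (μ₀I/4πd)(sinθ₁ + sinθ₂), where θ₁, θ₂ are the angles from the perpendicular to each end.
The perpendicular from the point meets the wire at its midpoint, so each end is L/2 = 0.1445 m away along the wire.
sinθ₁ = 0.1445/√(0.1445²+0.0436²) = 0.9574; sinθ₂ = 0.1445/√(0.1445²+0.0436²) = 0.9574.
B = (4π×10⁻⁷ × 2.80) / (4π × 0.0436) × (0.9574 + 0.9574) = 1.23×10⁻⁵ T.

B ≈ 12.3 μT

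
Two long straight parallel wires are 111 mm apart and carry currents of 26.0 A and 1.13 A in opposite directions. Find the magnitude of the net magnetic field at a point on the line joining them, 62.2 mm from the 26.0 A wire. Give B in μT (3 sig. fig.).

Each long wire gives B = μ₀I/(2πd). Distances are d₁ = 0.0622 m and d₂ = 0.0488 m.
B₁ = 8.36×10⁻⁵ T, B₂ = 4.63×10⁻⁶ T.
Between antiparallel currents both contributions point the same way, so they add. B = B₁ + B₂ = 8.36×10⁻⁵ + 4.63×10⁻⁶ = 8.82×10⁻⁵ T.

B ≈ 88.2 μT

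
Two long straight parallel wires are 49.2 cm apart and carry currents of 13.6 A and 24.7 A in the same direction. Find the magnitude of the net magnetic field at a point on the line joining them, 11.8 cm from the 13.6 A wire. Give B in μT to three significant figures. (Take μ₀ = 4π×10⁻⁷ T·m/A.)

B ≈ 9.84 μT

Each long wire gives B = μ₀I/(2πd). Distances are d₁ = 0.118 m and d₂ = 0.374 m.
B₁ = 2.31×10⁻⁵ T, B₂ = 1.32×10⁻⁵ T.
Between parallel currents the two contributions point in opposite directions, so they subtract. B = |B₁ − B₂| = |2.31×10⁻⁵ − 1.32×10⁻⁵| = 9.84×10⁻⁶ T.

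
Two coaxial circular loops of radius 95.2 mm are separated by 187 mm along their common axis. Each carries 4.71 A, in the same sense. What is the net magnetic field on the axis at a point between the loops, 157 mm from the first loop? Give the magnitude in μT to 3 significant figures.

Each loop contributes B = μ₀IR²/[2(R²+z²)^(3/2)] on the axis, with z measured from that loop.
Loop 1 (z = 0.157 m): B₁ = 4.33×10⁻⁶ T. Loop 2 (z = 0.03 m): B₂ = 2.70×10⁻⁵ T.
The fields add: B = B₁ + B₂ = 3.13×10⁻⁵ T.

B ≈ 31.3 μT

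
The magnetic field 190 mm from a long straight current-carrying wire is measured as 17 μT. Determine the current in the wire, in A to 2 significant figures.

For a long straight wire B = μ₀I/(2πd), so I = 2πdB/μ₀.
I = 2π × 0.19 × 1.70×10⁻⁵ / (4π×10⁻⁷) = 16.1 A.

I ≈ 16 A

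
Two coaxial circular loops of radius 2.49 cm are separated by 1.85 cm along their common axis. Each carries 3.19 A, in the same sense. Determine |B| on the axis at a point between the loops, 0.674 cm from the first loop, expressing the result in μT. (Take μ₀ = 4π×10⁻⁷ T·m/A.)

B ≈ 132 μT

Each loop contributes B = μ₀IR²/[2(R²+z²)^(3/2)] on the axis, with z measured from that loop.
Loop 1 (z = 0.00674 m): B₁ = 7.24×10⁻⁵ T. Loop 2 (z = 0.01176 m): B₂ = 5.95×10⁻⁵ T.
The fields add: B = B₁ + B₂ = 1.32×10⁻⁴ T.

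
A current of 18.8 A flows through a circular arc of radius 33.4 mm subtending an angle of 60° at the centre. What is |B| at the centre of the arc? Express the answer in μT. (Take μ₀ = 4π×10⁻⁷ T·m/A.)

B ≈ 58.9 μT

The Biot–Savart field of a circular arc at its centre is B = μ₀Iφ/(4πR), with φ = 1.047 rad.
B = (4π×10⁻⁷ × 18.8 × 1.047) / (4π × 0.0334) = 5.89×10⁻⁵ T.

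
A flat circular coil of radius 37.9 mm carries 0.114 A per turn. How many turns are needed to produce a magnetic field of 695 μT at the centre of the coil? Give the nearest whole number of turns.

For an N-turn coil, B = Nμ₀I/(2R). A single turn gives B₁ = 1.89×10⁻⁶ T with R = 0.0379 m.
N = B/B₁ = 6.95×10⁻⁴ / 1.89×10⁻⁶ = 367.74.

N = 368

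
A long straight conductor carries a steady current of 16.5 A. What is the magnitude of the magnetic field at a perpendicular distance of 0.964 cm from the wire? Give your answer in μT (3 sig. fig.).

For an infinitely long straight wire, B = μ₀I/(2πd).
B = (4π×10⁻⁷ × 16.5) / (2π × 0.00964) = 3.42×10⁻⁴ T.

B ≈ 342 μT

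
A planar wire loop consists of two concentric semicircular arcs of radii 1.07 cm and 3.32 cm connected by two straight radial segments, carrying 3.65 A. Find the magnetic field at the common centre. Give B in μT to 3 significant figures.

B ≈ 72.6 μT

The radial connectors point toward the centre, so dl × r̂ = 0 and they contribute nothing.
Each semicircle gives μ₀I/(4R): inner arc 1.07×10⁻⁴ T, outer arc 3.45×10⁻⁵ T.
The two arcs carry current in opposite angular senses, so their fields oppose: B = |1.07×10⁻⁴ − 3.45×10⁻⁵| = 7.26×10⁻⁵ T.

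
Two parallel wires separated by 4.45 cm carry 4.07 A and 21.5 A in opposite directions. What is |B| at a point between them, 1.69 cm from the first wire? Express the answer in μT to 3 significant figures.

B ≈ 204 μT

Each long wire gives B = μ₀I/(2πd). Distances are d₁ = 0.0169 m and d₂ = 0.0276 m.
B₁ = 4.82×10⁻⁵ T, B₂ = 1.56×10⁻⁴ T.
Between antiparallel currents both contributions point the same way, so they add. B = B₁ + B₂ = 4.82×10⁻⁵ + 1.56×10⁻⁴ = 2.04×10⁻⁴ T.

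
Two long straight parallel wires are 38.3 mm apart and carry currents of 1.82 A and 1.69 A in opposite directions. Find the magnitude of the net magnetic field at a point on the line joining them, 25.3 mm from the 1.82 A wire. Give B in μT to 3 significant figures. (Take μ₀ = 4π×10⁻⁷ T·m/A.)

Each long wire gives B = μ₀I/(2πd). Distances are d₁ = 0.0253 m and d₂ = 0.013 m.
B₁ = 1.44×10⁻⁵ T, B₂ = 2.60×10⁻⁵ T.
Between antiparallel currents both contributions point the same way, so they add. B = B₁ + B₂ = 1.44×10⁻⁵ + 2.60×10⁻⁵ = 4.04×10⁻⁵ T.

B ≈ 40.4 μT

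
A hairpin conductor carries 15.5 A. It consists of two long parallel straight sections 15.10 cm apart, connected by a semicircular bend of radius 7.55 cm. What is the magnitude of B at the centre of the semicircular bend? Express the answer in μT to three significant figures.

B ≈ 106 μT

The semicircular arc contributes B_arc = μ₀I·π/(4πR) = μ₀I/(4R) = 6.45×10⁻⁵ T.
Each semi-infinite lead is at perpendicular distance R = 0.0755 m from the centre, with the perpendicular foot at its near end, so it contributes μ₀I/(4πR); both point the same way, together 4.11×10⁻⁵ T.
Arc and leads all point the same direction: B = 6.45×10⁻⁵ + 4.11×10⁻⁵ = 1.06×10⁻⁴ T.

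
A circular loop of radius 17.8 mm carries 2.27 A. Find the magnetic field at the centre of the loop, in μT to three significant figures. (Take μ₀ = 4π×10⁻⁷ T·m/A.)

B ≈ 80.1 μT

At the centre of a circular loop the Biot–Savart law gives B = μ₀I/(2R).
B = (4π×10⁻⁷ × 2.27) / (2 × 0.0178) = 8.01×10⁻⁵ T.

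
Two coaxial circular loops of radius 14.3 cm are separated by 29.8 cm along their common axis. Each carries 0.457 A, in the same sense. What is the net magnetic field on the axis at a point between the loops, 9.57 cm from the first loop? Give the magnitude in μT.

B ≈ 1.54 μT

Each loop contributes B = μ₀IR²/[2(R²+z²)^(3/2)] on the axis, with z measured from that loop.
Loop 1 (z = 0.0957 m): B₁ = 1.15×10⁻⁶ T. Loop 2 (z = 0.2023 m): B₂ = 3.86×10⁻⁷ T.
The fields add: B = B₁ + B₂ = 1.54×10⁻⁶ T.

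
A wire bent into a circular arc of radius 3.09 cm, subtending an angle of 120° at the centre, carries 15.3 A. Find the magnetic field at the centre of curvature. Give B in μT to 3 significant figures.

B ≈ 104 μT

The Biot–Savart field of a circular arc at its centre is B = μ₀Iφ/(4πR), with φ = 2.094 rad.
B = (4π×10⁻⁷ × 15.3 × 2.094) / (4π × 0.0309) = 1.04×10⁻⁴ T.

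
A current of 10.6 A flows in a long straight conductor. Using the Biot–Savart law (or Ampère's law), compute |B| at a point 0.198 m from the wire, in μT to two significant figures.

B ≈ 11 μT

For an infinitely long straight wire, B = μ₀I/(2πd).
B = (4π×10⁻⁷ × 10.6) / (2π × 0.198) = 1.07×10⁻⁵ T.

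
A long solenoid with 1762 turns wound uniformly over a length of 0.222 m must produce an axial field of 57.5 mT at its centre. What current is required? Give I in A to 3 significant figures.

I ≈ 5.77 A

Inside a long solenoid B = μ₀nI with n = 7937 m⁻¹, so I = B/(μ₀n).
I = 5.75×10⁻² / (4π×10⁻⁷ × 7937) = 5.77 A.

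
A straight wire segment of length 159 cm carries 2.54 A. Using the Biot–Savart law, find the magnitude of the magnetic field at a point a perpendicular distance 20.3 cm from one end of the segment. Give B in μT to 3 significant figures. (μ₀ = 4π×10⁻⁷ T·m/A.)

B ≈ 1.24 μT

For a finite straight segment, B = (μ₀I/4πd)(sinθ₁ + sinθ₂), where θ₁, θ₂ are the angles from the perpendicular to each end.
The perpendicular foot is at one end, so the two end-offsets along the wire are 0 and L = 1.59 m.
sinθ₁ = 0/√(0²+0.203²) = 0.0000; sinθ₂ = 1.59/√(1.59²+0.203²) = 0.9919.
B = (4π×10⁻⁷ × 2.54) / (4π × 0.203) × (0.0000 + 0.9919) = 1.24×10⁻⁶ T.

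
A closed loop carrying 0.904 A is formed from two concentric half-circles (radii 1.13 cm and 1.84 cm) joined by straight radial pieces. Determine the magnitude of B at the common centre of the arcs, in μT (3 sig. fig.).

The radial connectors point toward the centre, so dl × r̂ = 0 and they contribute nothing.
Each semicircle gives μ₀I/(4R): inner arc 2.51×10⁻⁵ T, outer arc 1.54×10⁻⁵ T.
The two arcs carry current in opposite angular senses, so their fields oppose: B = |2.51×10⁻⁵ − 1.54×10⁻⁵| = 9.70×10⁻⁶ T.

B ≈ 9.70 μT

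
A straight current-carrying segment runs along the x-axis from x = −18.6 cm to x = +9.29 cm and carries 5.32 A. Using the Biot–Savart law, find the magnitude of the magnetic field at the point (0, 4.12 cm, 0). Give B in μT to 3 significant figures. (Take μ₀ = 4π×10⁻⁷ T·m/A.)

B ≈ 24.4 μT

For a finite straight segment, B = (μ₀I/4πd)(sinθ₁ + sinθ₂), where θ₁, θ₂ are the angles from the perpendicular to each end.
The perpendicular distance is d = 0.0412 m; the end-offsets along the wire are a = 0.186 m and b = 0.0929 m.
sinθ₁ = 0.186/√(0.186²+0.0412²) = 0.9763; sinθ₂ = 0.0929/√(0.0929²+0.0412²) = 0.9141.
B = (4π×10⁻⁷ × 5.32) / (4π × 0.0412) × (0.9763 + 0.9141) = 2.44×10⁻⁵ T.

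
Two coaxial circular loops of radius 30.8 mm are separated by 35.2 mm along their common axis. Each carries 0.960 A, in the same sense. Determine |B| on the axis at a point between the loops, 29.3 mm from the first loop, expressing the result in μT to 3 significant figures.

B ≈ 26.0 μT

Each loop contributes B = μ₀IR²/[2(R²+z²)^(3/2)] on the axis, with z measured from that loop.
Loop 1 (z = 0.0293 m): B₁ = 7.45×10⁻⁶ T. Loop 2 (z = 0.0059 m): B₂ = 1.86×10⁻⁵ T.
The fields add: B = B₁ + B₂ = 2.60×10⁻⁵ T.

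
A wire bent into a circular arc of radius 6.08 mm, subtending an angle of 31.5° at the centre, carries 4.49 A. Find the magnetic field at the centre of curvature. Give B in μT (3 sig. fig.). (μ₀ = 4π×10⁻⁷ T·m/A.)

The Biot–Savart field of a circular arc at its centre is B = μ₀Iφ/(4πR), with φ = 0.5498 rad.
B = (4π×10⁻⁷ × 4.49 × 0.5498) / (4π × 0.00608) = 4.06×10⁻⁵ T.

B ≈ 40.6 μT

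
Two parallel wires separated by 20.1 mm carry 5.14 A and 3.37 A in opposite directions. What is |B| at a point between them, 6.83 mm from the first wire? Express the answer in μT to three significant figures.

B ≈ 201 μT

Each long wire gives B = μ₀I/(2πd). Distances are d₁ = 0.00683 m and d₂ = 0.01327 m.
B₁ = 1.51×10⁻⁴ T, B₂ = 5.08×10⁻⁵ T.
Between antiparallel currents both contributions point the same way, so they add. B = B₁ + B₂ = 1.51×10⁻⁴ + 5.08×10⁻⁵ = 2.01×10⁻⁴ T.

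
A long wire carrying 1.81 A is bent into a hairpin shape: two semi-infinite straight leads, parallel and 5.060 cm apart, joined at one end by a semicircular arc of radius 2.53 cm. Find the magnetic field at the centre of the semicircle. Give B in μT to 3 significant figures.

B ≈ 36.8 μT

The semicircular arc contributes B_arc = μ₀I·π/(4πR) = μ₀I/(4R) = 2.25×10⁻⁵ T.
Each semi-infinite lead is at perpendicular distance R = 0.0253 m from the centre, with the perpendicular foot at its near end, so it contributes μ₀I/(4πR); both point the same way, together 1.43×10⁻⁵ T.
Arc and leads all point the same direction: B = 2.25×10⁻⁵ + 1.43×10⁻⁵ = 3.68×10⁻⁵ T.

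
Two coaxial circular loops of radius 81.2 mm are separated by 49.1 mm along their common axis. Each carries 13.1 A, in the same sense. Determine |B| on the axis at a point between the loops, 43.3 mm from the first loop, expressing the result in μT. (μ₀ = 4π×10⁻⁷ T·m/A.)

Each loop contributes B = μ₀IR²/[2(R²+z²)^(3/2)] on the axis, with z measured from that loop.
Loop 1 (z = 0.0433 m): B₁ = 6.96×10⁻⁵ T. Loop 2 (z = 0.0058 m): B₂ = 1.01×10⁻⁴ T.
The fields add: B = B₁ + B₂ = 1.70×10⁻⁴ T.

B ≈ 170 μT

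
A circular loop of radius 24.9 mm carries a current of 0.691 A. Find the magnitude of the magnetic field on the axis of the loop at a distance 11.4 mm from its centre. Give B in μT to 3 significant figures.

On the axis of a circular loop, B = μ₀IR² / [2(R²+z²)^(3/2)].
R² + z² = (0.0249)² + (0.0114)² = 0.00075 m², and (R²+z²)^(3/2) = 2.05×10⁻⁵ m³.
B = (4π×10⁻⁷ × 0.691 × 0.00062) / (2 × 2.05×10⁻⁵) = 1.31×10⁻⁵ T.

B ≈ 13.1 μT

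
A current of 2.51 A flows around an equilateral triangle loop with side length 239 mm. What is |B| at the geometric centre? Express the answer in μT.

B ≈ 18.9 μT

Each side is a finite straight segment at perpendicular distance d = a/(2 tan(π/3)) = 0.06899 m from the centre, with end-angles ±π/3.
One side contributes B₁ = (μ₀I/4πd)·2 sin(π/3) = 6.30×10⁻⁶ T.
All 3 sides add in the same direction: B = 3 × 6.30×10⁻⁶ = 1.89×10⁻⁵ T.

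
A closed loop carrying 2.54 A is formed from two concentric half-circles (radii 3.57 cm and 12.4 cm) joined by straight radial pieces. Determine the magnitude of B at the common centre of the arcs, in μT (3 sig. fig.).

The radial connectors point toward the centre, so dl × r̂ = 0 and they contribute nothing.
Each semicircle gives μ₀I/(4R): inner arc 2.24×10⁻⁵ T, outer arc 6.44×10⁻⁶ T.
The two arcs carry current in opposite angular senses, so their fields oppose: B = |2.24×10⁻⁵ − 6.44×10⁻⁶| = 1.59×10⁻⁵ T.

B ≈ 15.9 μT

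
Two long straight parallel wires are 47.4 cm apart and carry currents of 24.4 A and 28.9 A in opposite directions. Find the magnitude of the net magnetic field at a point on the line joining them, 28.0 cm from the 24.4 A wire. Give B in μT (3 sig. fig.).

Each long wire gives B = μ₀I/(2πd). Distances are d₁ = 0.28 m and d₂ = 0.194 m.
B₁ = 1.74×10⁻⁵ T, B₂ = 2.98×10⁻⁵ T.
Between antiparallel currents both contributions point the same way, so they add. B = B₁ + B₂ = 1.74×10⁻⁵ + 2.98×10⁻⁵ = 4.72×10⁻⁵ T.

B ≈ 47.2 μT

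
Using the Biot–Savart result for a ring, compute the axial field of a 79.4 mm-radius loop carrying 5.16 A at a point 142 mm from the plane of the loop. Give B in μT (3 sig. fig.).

On the axis of a circular loop, B = μ₀IR² / [2(R²+z²)^(3/2)].
R² + z² = (0.0794)² + (0.142)² = 0.02647 m², and (R²+z²)^(3/2) = 4.31×10⁻³ m³.
B = (4π×10⁻⁷ × 5.16 × 0.006304) / (2 × 4.31×10⁻³) = 4.75×10⁻⁶ T.

B ≈ 4.75 μT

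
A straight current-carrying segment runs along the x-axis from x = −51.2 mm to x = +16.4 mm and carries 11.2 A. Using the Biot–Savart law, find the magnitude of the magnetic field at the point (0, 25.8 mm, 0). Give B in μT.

For a finite straight segment, B = (μ₀I/4πd)(sinθ₁ + sinθ₂), where θ₁, θ₂ are the angles from the perpendicular to each end.
The perpendicular distance is d = 0.0258 m; the end-offsets along the wire are a = 0.0512 m and b = 0.0164 m.
sinθ₁ = 0.0512/√(0.0512²+0.0258²) = 0.8930; sinθ₂ = 0.0164/√(0.0164²+0.0258²) = 0.5365.
B = (4π×10⁻⁷ × 11.2) / (4π × 0.0258) × (0.8930 + 0.5365) = 6.21×10⁻⁵ T.

B ≈ 62.1 μT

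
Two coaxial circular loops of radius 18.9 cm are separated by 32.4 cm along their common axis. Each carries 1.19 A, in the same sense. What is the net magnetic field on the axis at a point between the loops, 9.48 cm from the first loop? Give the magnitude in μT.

Each loop contributes B = μ₀IR²/[2(R²+z²)^(3/2)] on the axis, with z measured from that loop.
Loop 1 (z = 0.0948 m): B₁ = 2.83×10⁻⁶ T. Loop 2 (z = 0.2292 m): B₂ = 1.02×10⁻⁶ T.
The fields add: B = B₁ + B₂ = 3.84×10⁻⁶ T.

B ≈ 3.84 μT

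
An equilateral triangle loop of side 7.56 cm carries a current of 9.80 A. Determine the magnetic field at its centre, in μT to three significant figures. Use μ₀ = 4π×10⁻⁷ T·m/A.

B ≈ 233 μT

Each side is a finite straight segment at perpendicular distance d = a/(2 tan(π/3)) = 0.02182 m from the centre, with end-angles ±π/3.
One side contributes B₁ = (μ₀I/4πd)·2 sin(π/3) = 7.78×10⁻⁵ T.
All 3 sides add in the same direction: B = 3 × 7.78×10⁻⁵ = 2.33×10⁻⁴ T.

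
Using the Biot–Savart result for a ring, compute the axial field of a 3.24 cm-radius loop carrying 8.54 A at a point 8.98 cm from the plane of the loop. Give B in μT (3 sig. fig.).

B ≈ 6.47 μT

On the axis of a circular loop, B = μ₀IR² / [2(R²+z²)^(3/2)].
R² + z² = (0.0324)² + (0.0898)² = 0.009114 m², and (R²+z²)^(3/2) = 8.70×10⁻⁴ m³.
B = (4π×10⁻⁷ × 8.54 × 0.00105) / (2 × 8.70×10⁻⁴) = 6.47×10⁻⁶ T.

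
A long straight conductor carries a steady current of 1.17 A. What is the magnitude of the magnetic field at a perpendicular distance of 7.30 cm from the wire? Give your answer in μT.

For an infinitely long straight wire, B = μ₀I/(2πd).
B = (4π×10⁻⁷ × 1.17) / (2π × 0.073) = 3.21×10⁻⁶ T.

B ≈ 3.21 μT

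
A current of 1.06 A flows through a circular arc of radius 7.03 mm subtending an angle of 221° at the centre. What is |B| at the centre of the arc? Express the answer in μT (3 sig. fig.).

B ≈ 58.2 μT

The Biot–Savart field of a circular arc at its centre is B = μ₀Iφ/(4πR), with φ = 3.857 rad.
B = (4π×10⁻⁷ × 1.06 × 3.857) / (4π × 0.00703) = 5.82×10⁻⁵ T.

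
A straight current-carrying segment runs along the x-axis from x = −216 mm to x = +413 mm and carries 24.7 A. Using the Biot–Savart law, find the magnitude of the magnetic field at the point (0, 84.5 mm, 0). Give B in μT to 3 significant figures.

For a finite straight segment, B = (μ₀I/4πd)(sinθ₁ + sinθ₂), where θ₁, θ₂ are the angles from the perpendicular to each end.
The perpendicular distance is d = 0.0845 m; the end-offsets along the wire are a = 0.216 m and b = 0.413 m.
sinθ₁ = 0.216/√(0.216²+0.0845²) = 0.9313; sinθ₂ = 0.413/√(0.413²+0.0845²) = 0.9797.
B = (4π×10⁻⁷ × 24.7) / (4π × 0.0845) × (0.9313 + 0.9797) = 5.59×10⁻⁵ T.

B ≈ 55.9 μT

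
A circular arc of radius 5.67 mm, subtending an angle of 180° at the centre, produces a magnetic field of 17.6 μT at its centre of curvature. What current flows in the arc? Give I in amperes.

For a circular arc, B = μ₀Iφ/(4πR) with φ in radians; here φ = 3.142 rad.
So I = 4πRB/(μ₀φ) = 4π × 0.00567 × 1.76×10⁻⁵ / (4π×10⁻⁷ × 3.142) = 0.318 A.

I ≈ 0.318 A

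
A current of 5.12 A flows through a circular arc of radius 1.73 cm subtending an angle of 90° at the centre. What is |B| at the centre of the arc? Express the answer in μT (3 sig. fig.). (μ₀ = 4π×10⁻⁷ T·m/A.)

The Biot–Savart field of a circular arc at its centre is B = μ₀Iφ/(4πR), with φ = 1.571 rad.
B = (4π×10⁻⁷ × 5.12 × 1.571) / (4π × 0.0173) = 4.65×10⁻⁵ T.

B ≈ 46.5 μT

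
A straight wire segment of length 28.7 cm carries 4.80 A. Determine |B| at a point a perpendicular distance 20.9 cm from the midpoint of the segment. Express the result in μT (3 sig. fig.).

For a finite straight segment, B = (μ₀I/4πd)(sinθ₁ + sinθ₂), where θ₁, θ₂ are the angles from the perpendicular to each end.
The perpendicular from the point meets the wire at its midpoint, so each end is L/2 = 0.1435 m away along the wire.
sinθ₁ = 0.1435/√(0.1435²+0.209²) = 0.5660; sinθ₂ = 0.1435/√(0.1435²+0.209²) = 0.5660.
B = (4π×10⁻⁷ × 4.80) / (4π × 0.209) × (0.5660 + 0.5660) = 2.60×10⁻⁶ T.

B ≈ 2.60 μT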